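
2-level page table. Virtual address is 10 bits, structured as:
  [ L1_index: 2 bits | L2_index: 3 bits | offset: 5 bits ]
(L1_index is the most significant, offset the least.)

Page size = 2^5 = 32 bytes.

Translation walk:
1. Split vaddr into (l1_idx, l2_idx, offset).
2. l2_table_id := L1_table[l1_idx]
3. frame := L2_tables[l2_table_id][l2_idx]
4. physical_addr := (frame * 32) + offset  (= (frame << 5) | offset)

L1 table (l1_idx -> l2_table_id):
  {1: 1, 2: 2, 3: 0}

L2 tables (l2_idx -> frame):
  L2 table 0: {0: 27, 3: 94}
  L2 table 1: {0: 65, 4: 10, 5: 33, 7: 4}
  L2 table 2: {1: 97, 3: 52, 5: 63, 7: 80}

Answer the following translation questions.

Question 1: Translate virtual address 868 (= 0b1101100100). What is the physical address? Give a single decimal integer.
Answer: 3012

Derivation:
vaddr = 868 = 0b1101100100
Split: l1_idx=3, l2_idx=3, offset=4
L1[3] = 0
L2[0][3] = 94
paddr = 94 * 32 + 4 = 3012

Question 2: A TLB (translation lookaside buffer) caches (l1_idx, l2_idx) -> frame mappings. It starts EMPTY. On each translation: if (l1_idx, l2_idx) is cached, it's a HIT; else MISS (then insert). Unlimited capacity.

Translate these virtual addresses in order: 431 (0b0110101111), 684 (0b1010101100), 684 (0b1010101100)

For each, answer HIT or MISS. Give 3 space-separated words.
Answer: MISS MISS HIT

Derivation:
vaddr=431: (1,5) not in TLB -> MISS, insert
vaddr=684: (2,5) not in TLB -> MISS, insert
vaddr=684: (2,5) in TLB -> HIT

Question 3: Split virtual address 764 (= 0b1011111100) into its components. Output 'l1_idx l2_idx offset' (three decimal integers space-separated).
vaddr = 764 = 0b1011111100
  top 2 bits -> l1_idx = 2
  next 3 bits -> l2_idx = 7
  bottom 5 bits -> offset = 28

Answer: 2 7 28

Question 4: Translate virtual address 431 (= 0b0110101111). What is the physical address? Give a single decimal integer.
vaddr = 431 = 0b0110101111
Split: l1_idx=1, l2_idx=5, offset=15
L1[1] = 1
L2[1][5] = 33
paddr = 33 * 32 + 15 = 1071

Answer: 1071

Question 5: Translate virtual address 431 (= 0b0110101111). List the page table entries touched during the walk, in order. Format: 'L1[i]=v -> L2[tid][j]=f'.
vaddr = 431 = 0b0110101111
Split: l1_idx=1, l2_idx=5, offset=15

Answer: L1[1]=1 -> L2[1][5]=33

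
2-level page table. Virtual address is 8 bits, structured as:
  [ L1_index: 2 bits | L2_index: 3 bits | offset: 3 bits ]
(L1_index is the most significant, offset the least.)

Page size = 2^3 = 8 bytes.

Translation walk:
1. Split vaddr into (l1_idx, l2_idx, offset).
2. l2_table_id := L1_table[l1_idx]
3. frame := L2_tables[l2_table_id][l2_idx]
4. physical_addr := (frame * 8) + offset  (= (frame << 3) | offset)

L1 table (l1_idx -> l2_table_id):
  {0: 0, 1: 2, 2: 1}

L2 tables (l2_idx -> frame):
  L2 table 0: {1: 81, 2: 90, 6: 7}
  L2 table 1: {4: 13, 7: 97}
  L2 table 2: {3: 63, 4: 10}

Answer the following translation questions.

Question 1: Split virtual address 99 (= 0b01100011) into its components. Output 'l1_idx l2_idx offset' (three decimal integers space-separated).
Answer: 1 4 3

Derivation:
vaddr = 99 = 0b01100011
  top 2 bits -> l1_idx = 1
  next 3 bits -> l2_idx = 4
  bottom 3 bits -> offset = 3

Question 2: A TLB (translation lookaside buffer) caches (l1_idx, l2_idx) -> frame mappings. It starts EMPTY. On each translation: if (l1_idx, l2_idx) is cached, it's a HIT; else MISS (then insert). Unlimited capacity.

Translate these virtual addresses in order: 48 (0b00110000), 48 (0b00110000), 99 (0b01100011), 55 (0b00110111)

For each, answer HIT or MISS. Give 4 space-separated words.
Answer: MISS HIT MISS HIT

Derivation:
vaddr=48: (0,6) not in TLB -> MISS, insert
vaddr=48: (0,6) in TLB -> HIT
vaddr=99: (1,4) not in TLB -> MISS, insert
vaddr=55: (0,6) in TLB -> HIT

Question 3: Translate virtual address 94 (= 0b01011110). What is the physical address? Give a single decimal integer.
vaddr = 94 = 0b01011110
Split: l1_idx=1, l2_idx=3, offset=6
L1[1] = 2
L2[2][3] = 63
paddr = 63 * 8 + 6 = 510

Answer: 510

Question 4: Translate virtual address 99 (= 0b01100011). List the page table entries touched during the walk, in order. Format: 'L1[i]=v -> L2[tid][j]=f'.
Answer: L1[1]=2 -> L2[2][4]=10

Derivation:
vaddr = 99 = 0b01100011
Split: l1_idx=1, l2_idx=4, offset=3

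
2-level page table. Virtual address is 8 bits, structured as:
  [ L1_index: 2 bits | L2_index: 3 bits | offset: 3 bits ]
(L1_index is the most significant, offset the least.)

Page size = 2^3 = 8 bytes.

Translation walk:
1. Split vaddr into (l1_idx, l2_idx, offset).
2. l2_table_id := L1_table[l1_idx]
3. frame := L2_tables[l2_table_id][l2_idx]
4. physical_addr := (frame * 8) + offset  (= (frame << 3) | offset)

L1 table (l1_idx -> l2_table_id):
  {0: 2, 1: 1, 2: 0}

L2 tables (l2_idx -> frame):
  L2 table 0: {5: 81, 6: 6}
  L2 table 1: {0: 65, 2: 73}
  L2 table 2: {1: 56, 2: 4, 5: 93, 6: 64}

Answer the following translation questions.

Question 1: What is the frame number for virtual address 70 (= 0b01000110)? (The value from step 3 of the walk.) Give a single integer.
vaddr = 70: l1_idx=1, l2_idx=0
L1[1] = 1; L2[1][0] = 65

Answer: 65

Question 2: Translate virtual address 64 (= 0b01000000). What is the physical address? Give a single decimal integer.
vaddr = 64 = 0b01000000
Split: l1_idx=1, l2_idx=0, offset=0
L1[1] = 1
L2[1][0] = 65
paddr = 65 * 8 + 0 = 520

Answer: 520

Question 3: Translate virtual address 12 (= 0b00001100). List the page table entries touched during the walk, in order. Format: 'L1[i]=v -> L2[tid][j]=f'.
vaddr = 12 = 0b00001100
Split: l1_idx=0, l2_idx=1, offset=4

Answer: L1[0]=2 -> L2[2][1]=56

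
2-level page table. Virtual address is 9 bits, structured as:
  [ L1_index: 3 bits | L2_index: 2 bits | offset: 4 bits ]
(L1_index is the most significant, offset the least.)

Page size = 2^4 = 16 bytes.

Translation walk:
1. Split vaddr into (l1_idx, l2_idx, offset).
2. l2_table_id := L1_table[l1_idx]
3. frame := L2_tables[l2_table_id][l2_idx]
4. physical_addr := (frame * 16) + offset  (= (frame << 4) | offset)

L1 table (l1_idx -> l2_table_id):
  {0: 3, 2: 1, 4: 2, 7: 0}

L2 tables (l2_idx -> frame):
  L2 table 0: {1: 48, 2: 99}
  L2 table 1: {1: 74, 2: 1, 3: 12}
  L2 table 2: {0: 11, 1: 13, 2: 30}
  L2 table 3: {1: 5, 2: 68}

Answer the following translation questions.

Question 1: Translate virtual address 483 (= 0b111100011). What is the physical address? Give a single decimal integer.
Answer: 1587

Derivation:
vaddr = 483 = 0b111100011
Split: l1_idx=7, l2_idx=2, offset=3
L1[7] = 0
L2[0][2] = 99
paddr = 99 * 16 + 3 = 1587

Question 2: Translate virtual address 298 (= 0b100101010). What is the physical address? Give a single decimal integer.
Answer: 490

Derivation:
vaddr = 298 = 0b100101010
Split: l1_idx=4, l2_idx=2, offset=10
L1[4] = 2
L2[2][2] = 30
paddr = 30 * 16 + 10 = 490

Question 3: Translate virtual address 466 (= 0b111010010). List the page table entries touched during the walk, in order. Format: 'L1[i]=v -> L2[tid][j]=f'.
vaddr = 466 = 0b111010010
Split: l1_idx=7, l2_idx=1, offset=2

Answer: L1[7]=0 -> L2[0][1]=48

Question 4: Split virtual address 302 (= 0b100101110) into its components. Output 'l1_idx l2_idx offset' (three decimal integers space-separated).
vaddr = 302 = 0b100101110
  top 3 bits -> l1_idx = 4
  next 2 bits -> l2_idx = 2
  bottom 4 bits -> offset = 14

Answer: 4 2 14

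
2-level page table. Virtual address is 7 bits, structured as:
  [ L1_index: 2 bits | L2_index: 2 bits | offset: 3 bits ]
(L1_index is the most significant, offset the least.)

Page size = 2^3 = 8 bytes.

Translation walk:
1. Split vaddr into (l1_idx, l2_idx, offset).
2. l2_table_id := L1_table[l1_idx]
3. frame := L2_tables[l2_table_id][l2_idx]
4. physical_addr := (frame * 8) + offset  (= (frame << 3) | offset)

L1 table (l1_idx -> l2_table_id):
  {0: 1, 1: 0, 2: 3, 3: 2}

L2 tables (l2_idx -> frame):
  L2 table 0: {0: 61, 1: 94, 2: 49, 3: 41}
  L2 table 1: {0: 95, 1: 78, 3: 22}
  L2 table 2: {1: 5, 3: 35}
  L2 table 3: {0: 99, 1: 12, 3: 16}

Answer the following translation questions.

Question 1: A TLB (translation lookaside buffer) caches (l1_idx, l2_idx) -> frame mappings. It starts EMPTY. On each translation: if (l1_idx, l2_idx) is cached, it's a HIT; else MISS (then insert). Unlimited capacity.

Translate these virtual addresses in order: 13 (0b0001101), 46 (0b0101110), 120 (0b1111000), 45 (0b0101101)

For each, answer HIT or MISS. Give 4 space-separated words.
Answer: MISS MISS MISS HIT

Derivation:
vaddr=13: (0,1) not in TLB -> MISS, insert
vaddr=46: (1,1) not in TLB -> MISS, insert
vaddr=120: (3,3) not in TLB -> MISS, insert
vaddr=45: (1,1) in TLB -> HIT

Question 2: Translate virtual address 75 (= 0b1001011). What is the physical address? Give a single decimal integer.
vaddr = 75 = 0b1001011
Split: l1_idx=2, l2_idx=1, offset=3
L1[2] = 3
L2[3][1] = 12
paddr = 12 * 8 + 3 = 99

Answer: 99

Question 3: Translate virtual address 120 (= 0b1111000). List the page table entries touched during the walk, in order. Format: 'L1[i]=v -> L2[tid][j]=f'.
vaddr = 120 = 0b1111000
Split: l1_idx=3, l2_idx=3, offset=0

Answer: L1[3]=2 -> L2[2][3]=35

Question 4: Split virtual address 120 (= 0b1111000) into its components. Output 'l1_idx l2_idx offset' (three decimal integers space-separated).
vaddr = 120 = 0b1111000
  top 2 bits -> l1_idx = 3
  next 2 bits -> l2_idx = 3
  bottom 3 bits -> offset = 0

Answer: 3 3 0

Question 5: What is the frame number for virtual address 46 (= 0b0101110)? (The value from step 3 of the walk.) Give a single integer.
Answer: 94

Derivation:
vaddr = 46: l1_idx=1, l2_idx=1
L1[1] = 0; L2[0][1] = 94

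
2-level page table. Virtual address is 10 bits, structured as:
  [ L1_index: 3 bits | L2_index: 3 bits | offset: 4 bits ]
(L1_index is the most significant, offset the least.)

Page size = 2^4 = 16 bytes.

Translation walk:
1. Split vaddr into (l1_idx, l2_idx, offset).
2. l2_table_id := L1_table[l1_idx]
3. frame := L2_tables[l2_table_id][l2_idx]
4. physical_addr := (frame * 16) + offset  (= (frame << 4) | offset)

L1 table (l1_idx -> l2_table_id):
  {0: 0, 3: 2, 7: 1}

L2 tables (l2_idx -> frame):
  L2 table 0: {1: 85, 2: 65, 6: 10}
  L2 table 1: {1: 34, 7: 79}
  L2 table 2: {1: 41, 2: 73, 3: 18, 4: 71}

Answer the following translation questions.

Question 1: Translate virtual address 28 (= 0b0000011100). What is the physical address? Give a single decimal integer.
vaddr = 28 = 0b0000011100
Split: l1_idx=0, l2_idx=1, offset=12
L1[0] = 0
L2[0][1] = 85
paddr = 85 * 16 + 12 = 1372

Answer: 1372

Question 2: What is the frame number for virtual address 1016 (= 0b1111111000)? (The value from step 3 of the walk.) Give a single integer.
vaddr = 1016: l1_idx=7, l2_idx=7
L1[7] = 1; L2[1][7] = 79

Answer: 79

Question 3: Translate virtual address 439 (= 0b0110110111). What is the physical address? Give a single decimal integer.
Answer: 295

Derivation:
vaddr = 439 = 0b0110110111
Split: l1_idx=3, l2_idx=3, offset=7
L1[3] = 2
L2[2][3] = 18
paddr = 18 * 16 + 7 = 295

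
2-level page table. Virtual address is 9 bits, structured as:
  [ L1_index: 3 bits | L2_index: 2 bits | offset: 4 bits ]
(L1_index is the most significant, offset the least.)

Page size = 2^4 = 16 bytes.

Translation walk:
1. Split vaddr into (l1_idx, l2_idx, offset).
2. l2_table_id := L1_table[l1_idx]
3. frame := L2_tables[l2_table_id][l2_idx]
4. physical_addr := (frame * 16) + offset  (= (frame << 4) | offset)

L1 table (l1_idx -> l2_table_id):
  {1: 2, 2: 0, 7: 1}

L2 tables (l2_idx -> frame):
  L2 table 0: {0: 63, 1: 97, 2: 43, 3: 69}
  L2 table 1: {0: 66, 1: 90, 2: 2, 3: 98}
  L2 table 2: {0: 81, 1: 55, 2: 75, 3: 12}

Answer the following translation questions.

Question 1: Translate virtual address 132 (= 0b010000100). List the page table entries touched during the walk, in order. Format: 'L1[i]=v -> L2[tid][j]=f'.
Answer: L1[2]=0 -> L2[0][0]=63

Derivation:
vaddr = 132 = 0b010000100
Split: l1_idx=2, l2_idx=0, offset=4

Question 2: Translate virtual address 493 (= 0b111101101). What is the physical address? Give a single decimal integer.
vaddr = 493 = 0b111101101
Split: l1_idx=7, l2_idx=2, offset=13
L1[7] = 1
L2[1][2] = 2
paddr = 2 * 16 + 13 = 45

Answer: 45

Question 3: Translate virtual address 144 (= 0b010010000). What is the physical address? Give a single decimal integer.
Answer: 1552

Derivation:
vaddr = 144 = 0b010010000
Split: l1_idx=2, l2_idx=1, offset=0
L1[2] = 0
L2[0][1] = 97
paddr = 97 * 16 + 0 = 1552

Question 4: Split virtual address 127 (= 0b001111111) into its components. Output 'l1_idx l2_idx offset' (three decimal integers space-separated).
Answer: 1 3 15

Derivation:
vaddr = 127 = 0b001111111
  top 3 bits -> l1_idx = 1
  next 2 bits -> l2_idx = 3
  bottom 4 bits -> offset = 15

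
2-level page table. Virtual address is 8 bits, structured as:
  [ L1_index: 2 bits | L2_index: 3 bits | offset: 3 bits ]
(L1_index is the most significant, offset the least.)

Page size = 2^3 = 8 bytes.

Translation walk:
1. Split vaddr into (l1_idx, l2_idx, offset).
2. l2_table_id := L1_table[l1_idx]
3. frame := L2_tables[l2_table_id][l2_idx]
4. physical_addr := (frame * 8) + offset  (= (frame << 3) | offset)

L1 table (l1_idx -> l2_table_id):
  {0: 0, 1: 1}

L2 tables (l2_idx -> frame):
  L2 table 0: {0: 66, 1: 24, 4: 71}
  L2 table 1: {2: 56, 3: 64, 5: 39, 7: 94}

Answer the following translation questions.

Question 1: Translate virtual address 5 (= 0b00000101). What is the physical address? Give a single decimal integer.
vaddr = 5 = 0b00000101
Split: l1_idx=0, l2_idx=0, offset=5
L1[0] = 0
L2[0][0] = 66
paddr = 66 * 8 + 5 = 533

Answer: 533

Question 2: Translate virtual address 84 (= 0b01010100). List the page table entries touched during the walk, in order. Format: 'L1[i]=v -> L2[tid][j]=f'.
vaddr = 84 = 0b01010100
Split: l1_idx=1, l2_idx=2, offset=4

Answer: L1[1]=1 -> L2[1][2]=56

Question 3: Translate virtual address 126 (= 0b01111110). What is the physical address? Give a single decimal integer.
vaddr = 126 = 0b01111110
Split: l1_idx=1, l2_idx=7, offset=6
L1[1] = 1
L2[1][7] = 94
paddr = 94 * 8 + 6 = 758

Answer: 758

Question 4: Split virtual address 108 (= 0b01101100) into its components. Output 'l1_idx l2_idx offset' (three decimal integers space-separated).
Answer: 1 5 4

Derivation:
vaddr = 108 = 0b01101100
  top 2 bits -> l1_idx = 1
  next 3 bits -> l2_idx = 5
  bottom 3 bits -> offset = 4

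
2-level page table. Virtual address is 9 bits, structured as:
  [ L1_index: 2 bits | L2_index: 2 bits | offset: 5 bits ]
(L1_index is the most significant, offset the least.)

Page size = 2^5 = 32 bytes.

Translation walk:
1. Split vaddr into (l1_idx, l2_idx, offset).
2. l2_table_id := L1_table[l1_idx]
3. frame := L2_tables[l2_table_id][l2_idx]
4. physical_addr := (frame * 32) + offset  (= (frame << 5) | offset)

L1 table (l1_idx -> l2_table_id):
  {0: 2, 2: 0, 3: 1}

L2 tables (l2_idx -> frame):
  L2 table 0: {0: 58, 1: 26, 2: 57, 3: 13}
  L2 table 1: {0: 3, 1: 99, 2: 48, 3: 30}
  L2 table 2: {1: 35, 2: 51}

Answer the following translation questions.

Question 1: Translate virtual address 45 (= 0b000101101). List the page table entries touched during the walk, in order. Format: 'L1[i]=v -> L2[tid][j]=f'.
Answer: L1[0]=2 -> L2[2][1]=35

Derivation:
vaddr = 45 = 0b000101101
Split: l1_idx=0, l2_idx=1, offset=13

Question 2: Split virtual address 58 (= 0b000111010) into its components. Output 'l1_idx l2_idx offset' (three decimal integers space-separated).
Answer: 0 1 26

Derivation:
vaddr = 58 = 0b000111010
  top 2 bits -> l1_idx = 0
  next 2 bits -> l2_idx = 1
  bottom 5 bits -> offset = 26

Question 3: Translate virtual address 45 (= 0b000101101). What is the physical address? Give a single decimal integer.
vaddr = 45 = 0b000101101
Split: l1_idx=0, l2_idx=1, offset=13
L1[0] = 2
L2[2][1] = 35
paddr = 35 * 32 + 13 = 1133

Answer: 1133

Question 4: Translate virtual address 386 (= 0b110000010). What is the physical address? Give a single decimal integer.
vaddr = 386 = 0b110000010
Split: l1_idx=3, l2_idx=0, offset=2
L1[3] = 1
L2[1][0] = 3
paddr = 3 * 32 + 2 = 98

Answer: 98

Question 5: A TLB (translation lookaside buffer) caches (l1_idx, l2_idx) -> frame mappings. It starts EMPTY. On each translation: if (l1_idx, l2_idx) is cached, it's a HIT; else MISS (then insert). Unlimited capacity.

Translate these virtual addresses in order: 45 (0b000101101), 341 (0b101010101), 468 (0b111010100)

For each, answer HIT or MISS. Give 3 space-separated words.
vaddr=45: (0,1) not in TLB -> MISS, insert
vaddr=341: (2,2) not in TLB -> MISS, insert
vaddr=468: (3,2) not in TLB -> MISS, insert

Answer: MISS MISS MISS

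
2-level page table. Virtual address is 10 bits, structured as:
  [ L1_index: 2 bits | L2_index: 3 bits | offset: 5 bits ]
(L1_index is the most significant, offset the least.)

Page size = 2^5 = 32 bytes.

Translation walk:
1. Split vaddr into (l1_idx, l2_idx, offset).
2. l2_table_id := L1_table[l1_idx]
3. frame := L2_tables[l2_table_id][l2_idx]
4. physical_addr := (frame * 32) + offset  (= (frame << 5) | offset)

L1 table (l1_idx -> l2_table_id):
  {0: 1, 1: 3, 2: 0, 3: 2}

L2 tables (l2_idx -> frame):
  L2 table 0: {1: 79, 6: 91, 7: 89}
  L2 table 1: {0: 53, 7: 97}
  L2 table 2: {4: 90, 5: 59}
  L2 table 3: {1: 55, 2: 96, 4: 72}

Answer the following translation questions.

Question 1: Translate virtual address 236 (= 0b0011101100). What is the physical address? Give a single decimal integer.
Answer: 3116

Derivation:
vaddr = 236 = 0b0011101100
Split: l1_idx=0, l2_idx=7, offset=12
L1[0] = 1
L2[1][7] = 97
paddr = 97 * 32 + 12 = 3116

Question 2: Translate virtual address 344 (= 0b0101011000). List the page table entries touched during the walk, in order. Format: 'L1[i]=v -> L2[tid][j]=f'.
Answer: L1[1]=3 -> L2[3][2]=96

Derivation:
vaddr = 344 = 0b0101011000
Split: l1_idx=1, l2_idx=2, offset=24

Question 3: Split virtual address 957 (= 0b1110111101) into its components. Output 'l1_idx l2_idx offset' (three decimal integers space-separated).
vaddr = 957 = 0b1110111101
  top 2 bits -> l1_idx = 3
  next 3 bits -> l2_idx = 5
  bottom 5 bits -> offset = 29

Answer: 3 5 29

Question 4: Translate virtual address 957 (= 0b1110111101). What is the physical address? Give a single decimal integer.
Answer: 1917

Derivation:
vaddr = 957 = 0b1110111101
Split: l1_idx=3, l2_idx=5, offset=29
L1[3] = 2
L2[2][5] = 59
paddr = 59 * 32 + 29 = 1917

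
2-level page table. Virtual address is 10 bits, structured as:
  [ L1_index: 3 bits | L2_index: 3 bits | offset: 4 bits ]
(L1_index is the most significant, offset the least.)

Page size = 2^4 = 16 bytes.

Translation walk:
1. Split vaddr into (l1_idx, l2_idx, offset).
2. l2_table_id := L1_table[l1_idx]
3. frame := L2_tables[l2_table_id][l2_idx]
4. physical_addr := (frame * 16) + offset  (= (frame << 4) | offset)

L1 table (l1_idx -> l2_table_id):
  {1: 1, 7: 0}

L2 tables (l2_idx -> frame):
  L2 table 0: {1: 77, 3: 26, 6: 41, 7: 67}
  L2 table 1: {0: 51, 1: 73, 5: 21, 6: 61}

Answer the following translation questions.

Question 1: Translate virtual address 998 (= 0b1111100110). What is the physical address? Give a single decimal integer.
Answer: 662

Derivation:
vaddr = 998 = 0b1111100110
Split: l1_idx=7, l2_idx=6, offset=6
L1[7] = 0
L2[0][6] = 41
paddr = 41 * 16 + 6 = 662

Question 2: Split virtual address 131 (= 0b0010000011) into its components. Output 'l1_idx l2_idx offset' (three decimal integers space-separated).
vaddr = 131 = 0b0010000011
  top 3 bits -> l1_idx = 1
  next 3 bits -> l2_idx = 0
  bottom 4 bits -> offset = 3

Answer: 1 0 3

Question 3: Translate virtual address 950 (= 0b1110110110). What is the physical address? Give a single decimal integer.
vaddr = 950 = 0b1110110110
Split: l1_idx=7, l2_idx=3, offset=6
L1[7] = 0
L2[0][3] = 26
paddr = 26 * 16 + 6 = 422

Answer: 422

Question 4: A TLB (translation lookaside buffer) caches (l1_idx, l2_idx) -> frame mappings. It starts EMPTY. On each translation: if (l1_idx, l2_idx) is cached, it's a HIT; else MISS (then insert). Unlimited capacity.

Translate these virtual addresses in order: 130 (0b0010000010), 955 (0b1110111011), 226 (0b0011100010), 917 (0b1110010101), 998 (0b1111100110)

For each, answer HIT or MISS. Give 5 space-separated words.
Answer: MISS MISS MISS MISS MISS

Derivation:
vaddr=130: (1,0) not in TLB -> MISS, insert
vaddr=955: (7,3) not in TLB -> MISS, insert
vaddr=226: (1,6) not in TLB -> MISS, insert
vaddr=917: (7,1) not in TLB -> MISS, insert
vaddr=998: (7,6) not in TLB -> MISS, insert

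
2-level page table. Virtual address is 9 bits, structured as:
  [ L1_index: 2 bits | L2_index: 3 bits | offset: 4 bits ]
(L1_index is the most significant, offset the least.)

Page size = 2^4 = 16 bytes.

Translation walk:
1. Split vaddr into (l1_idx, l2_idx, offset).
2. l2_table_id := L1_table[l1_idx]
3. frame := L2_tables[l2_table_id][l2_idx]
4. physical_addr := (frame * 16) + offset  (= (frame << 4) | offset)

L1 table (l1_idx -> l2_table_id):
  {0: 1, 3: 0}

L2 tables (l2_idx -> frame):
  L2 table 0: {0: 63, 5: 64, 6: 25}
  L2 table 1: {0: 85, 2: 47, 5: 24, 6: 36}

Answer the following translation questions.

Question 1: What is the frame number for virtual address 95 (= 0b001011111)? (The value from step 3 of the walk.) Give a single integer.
Answer: 24

Derivation:
vaddr = 95: l1_idx=0, l2_idx=5
L1[0] = 1; L2[1][5] = 24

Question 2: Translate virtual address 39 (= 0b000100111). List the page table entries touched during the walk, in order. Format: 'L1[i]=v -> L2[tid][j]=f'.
vaddr = 39 = 0b000100111
Split: l1_idx=0, l2_idx=2, offset=7

Answer: L1[0]=1 -> L2[1][2]=47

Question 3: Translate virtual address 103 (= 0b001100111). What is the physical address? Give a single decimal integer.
Answer: 583

Derivation:
vaddr = 103 = 0b001100111
Split: l1_idx=0, l2_idx=6, offset=7
L1[0] = 1
L2[1][6] = 36
paddr = 36 * 16 + 7 = 583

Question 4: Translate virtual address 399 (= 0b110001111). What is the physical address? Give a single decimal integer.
vaddr = 399 = 0b110001111
Split: l1_idx=3, l2_idx=0, offset=15
L1[3] = 0
L2[0][0] = 63
paddr = 63 * 16 + 15 = 1023

Answer: 1023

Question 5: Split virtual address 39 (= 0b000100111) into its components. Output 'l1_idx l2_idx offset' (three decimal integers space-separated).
vaddr = 39 = 0b000100111
  top 2 bits -> l1_idx = 0
  next 3 bits -> l2_idx = 2
  bottom 4 bits -> offset = 7

Answer: 0 2 7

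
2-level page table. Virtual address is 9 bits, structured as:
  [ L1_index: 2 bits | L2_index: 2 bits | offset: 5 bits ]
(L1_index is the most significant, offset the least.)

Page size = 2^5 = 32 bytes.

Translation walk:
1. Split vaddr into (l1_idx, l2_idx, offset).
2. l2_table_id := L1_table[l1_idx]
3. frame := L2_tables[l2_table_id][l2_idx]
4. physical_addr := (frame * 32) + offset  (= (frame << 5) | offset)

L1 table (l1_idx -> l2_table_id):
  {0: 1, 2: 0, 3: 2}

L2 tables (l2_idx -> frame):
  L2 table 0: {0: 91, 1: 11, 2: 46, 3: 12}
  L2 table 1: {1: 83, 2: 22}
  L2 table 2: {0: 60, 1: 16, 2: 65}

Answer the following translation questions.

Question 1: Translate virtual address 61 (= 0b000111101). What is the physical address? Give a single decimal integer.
vaddr = 61 = 0b000111101
Split: l1_idx=0, l2_idx=1, offset=29
L1[0] = 1
L2[1][1] = 83
paddr = 83 * 32 + 29 = 2685

Answer: 2685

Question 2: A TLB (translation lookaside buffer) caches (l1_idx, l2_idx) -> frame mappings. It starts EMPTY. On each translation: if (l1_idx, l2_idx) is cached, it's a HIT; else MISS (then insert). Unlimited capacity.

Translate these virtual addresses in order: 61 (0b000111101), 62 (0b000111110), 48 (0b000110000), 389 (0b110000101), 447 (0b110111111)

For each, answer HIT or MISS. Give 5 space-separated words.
Answer: MISS HIT HIT MISS MISS

Derivation:
vaddr=61: (0,1) not in TLB -> MISS, insert
vaddr=62: (0,1) in TLB -> HIT
vaddr=48: (0,1) in TLB -> HIT
vaddr=389: (3,0) not in TLB -> MISS, insert
vaddr=447: (3,1) not in TLB -> MISS, insert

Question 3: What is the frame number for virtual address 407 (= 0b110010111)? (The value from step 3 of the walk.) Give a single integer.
vaddr = 407: l1_idx=3, l2_idx=0
L1[3] = 2; L2[2][0] = 60

Answer: 60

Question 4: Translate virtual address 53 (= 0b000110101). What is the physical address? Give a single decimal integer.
vaddr = 53 = 0b000110101
Split: l1_idx=0, l2_idx=1, offset=21
L1[0] = 1
L2[1][1] = 83
paddr = 83 * 32 + 21 = 2677

Answer: 2677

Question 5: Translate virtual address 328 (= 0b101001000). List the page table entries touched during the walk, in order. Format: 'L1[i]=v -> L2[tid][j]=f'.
vaddr = 328 = 0b101001000
Split: l1_idx=2, l2_idx=2, offset=8

Answer: L1[2]=0 -> L2[0][2]=46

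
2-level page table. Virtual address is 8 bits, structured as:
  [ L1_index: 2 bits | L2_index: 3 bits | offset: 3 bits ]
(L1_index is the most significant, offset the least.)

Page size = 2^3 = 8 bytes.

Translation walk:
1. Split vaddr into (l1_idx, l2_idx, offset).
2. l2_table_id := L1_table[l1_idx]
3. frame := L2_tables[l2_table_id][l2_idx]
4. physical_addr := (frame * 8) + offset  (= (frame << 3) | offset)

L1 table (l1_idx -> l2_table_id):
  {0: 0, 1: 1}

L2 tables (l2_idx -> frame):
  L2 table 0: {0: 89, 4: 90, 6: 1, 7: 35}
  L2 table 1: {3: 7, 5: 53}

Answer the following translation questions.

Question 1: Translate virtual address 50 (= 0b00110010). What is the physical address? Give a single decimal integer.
vaddr = 50 = 0b00110010
Split: l1_idx=0, l2_idx=6, offset=2
L1[0] = 0
L2[0][6] = 1
paddr = 1 * 8 + 2 = 10

Answer: 10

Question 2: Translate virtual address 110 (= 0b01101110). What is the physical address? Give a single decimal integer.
Answer: 430

Derivation:
vaddr = 110 = 0b01101110
Split: l1_idx=1, l2_idx=5, offset=6
L1[1] = 1
L2[1][5] = 53
paddr = 53 * 8 + 6 = 430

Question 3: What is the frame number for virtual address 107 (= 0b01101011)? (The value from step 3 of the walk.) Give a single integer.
vaddr = 107: l1_idx=1, l2_idx=5
L1[1] = 1; L2[1][5] = 53

Answer: 53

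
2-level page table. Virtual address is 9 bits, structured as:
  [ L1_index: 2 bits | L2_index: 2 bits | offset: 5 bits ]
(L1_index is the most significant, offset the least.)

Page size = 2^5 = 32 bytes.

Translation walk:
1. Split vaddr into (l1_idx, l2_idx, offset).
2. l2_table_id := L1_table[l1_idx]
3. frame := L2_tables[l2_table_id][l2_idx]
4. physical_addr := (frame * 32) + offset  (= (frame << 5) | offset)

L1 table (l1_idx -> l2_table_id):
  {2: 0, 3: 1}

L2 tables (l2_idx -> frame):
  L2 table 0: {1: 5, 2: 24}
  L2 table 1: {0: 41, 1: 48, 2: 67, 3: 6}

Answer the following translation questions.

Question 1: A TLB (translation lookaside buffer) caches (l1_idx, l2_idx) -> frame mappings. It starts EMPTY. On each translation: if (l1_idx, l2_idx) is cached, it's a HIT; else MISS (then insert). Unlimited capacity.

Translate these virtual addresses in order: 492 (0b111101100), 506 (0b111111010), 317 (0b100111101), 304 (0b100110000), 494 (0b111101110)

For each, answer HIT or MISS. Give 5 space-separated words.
Answer: MISS HIT MISS HIT HIT

Derivation:
vaddr=492: (3,3) not in TLB -> MISS, insert
vaddr=506: (3,3) in TLB -> HIT
vaddr=317: (2,1) not in TLB -> MISS, insert
vaddr=304: (2,1) in TLB -> HIT
vaddr=494: (3,3) in TLB -> HIT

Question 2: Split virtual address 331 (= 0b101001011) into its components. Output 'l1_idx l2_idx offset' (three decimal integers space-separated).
vaddr = 331 = 0b101001011
  top 2 bits -> l1_idx = 2
  next 2 bits -> l2_idx = 2
  bottom 5 bits -> offset = 11

Answer: 2 2 11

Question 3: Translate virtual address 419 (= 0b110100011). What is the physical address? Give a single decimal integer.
vaddr = 419 = 0b110100011
Split: l1_idx=3, l2_idx=1, offset=3
L1[3] = 1
L2[1][1] = 48
paddr = 48 * 32 + 3 = 1539

Answer: 1539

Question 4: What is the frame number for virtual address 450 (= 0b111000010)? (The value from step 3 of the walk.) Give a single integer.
Answer: 67

Derivation:
vaddr = 450: l1_idx=3, l2_idx=2
L1[3] = 1; L2[1][2] = 67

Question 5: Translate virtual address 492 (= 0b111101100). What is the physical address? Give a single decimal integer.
vaddr = 492 = 0b111101100
Split: l1_idx=3, l2_idx=3, offset=12
L1[3] = 1
L2[1][3] = 6
paddr = 6 * 32 + 12 = 204

Answer: 204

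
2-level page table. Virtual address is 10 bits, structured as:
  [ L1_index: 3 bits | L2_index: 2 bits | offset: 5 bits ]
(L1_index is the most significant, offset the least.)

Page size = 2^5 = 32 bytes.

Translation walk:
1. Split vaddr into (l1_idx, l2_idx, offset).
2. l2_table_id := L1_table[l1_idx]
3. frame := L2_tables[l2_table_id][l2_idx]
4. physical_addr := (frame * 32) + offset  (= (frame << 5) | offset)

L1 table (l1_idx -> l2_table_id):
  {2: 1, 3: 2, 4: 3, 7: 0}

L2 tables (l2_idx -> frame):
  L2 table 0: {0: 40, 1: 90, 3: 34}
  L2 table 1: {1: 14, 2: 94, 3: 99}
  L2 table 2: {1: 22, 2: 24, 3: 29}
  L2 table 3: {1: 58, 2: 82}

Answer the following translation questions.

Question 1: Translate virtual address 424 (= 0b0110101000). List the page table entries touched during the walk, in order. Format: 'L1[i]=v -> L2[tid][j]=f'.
Answer: L1[3]=2 -> L2[2][1]=22

Derivation:
vaddr = 424 = 0b0110101000
Split: l1_idx=3, l2_idx=1, offset=8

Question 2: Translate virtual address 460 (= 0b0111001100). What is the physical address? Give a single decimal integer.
vaddr = 460 = 0b0111001100
Split: l1_idx=3, l2_idx=2, offset=12
L1[3] = 2
L2[2][2] = 24
paddr = 24 * 32 + 12 = 780

Answer: 780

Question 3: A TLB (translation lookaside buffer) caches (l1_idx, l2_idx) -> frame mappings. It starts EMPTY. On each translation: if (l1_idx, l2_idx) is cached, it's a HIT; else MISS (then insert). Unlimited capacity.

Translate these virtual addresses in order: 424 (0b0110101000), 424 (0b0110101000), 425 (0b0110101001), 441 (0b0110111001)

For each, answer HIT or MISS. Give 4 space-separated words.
vaddr=424: (3,1) not in TLB -> MISS, insert
vaddr=424: (3,1) in TLB -> HIT
vaddr=425: (3,1) in TLB -> HIT
vaddr=441: (3,1) in TLB -> HIT

Answer: MISS HIT HIT HIT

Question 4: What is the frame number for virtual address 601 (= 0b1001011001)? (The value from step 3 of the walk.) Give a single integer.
Answer: 82

Derivation:
vaddr = 601: l1_idx=4, l2_idx=2
L1[4] = 3; L2[3][2] = 82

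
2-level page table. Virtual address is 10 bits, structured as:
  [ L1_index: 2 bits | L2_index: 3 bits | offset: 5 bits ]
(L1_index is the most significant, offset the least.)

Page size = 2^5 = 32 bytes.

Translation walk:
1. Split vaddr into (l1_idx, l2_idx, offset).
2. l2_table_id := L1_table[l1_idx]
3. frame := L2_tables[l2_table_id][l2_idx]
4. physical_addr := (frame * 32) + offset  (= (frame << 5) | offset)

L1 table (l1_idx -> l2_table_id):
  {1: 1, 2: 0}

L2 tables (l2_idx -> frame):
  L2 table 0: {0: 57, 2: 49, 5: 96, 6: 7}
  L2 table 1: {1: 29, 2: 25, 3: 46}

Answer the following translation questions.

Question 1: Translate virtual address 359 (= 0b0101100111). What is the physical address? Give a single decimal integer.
vaddr = 359 = 0b0101100111
Split: l1_idx=1, l2_idx=3, offset=7
L1[1] = 1
L2[1][3] = 46
paddr = 46 * 32 + 7 = 1479

Answer: 1479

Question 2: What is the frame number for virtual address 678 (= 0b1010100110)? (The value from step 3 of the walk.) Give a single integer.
vaddr = 678: l1_idx=2, l2_idx=5
L1[2] = 0; L2[0][5] = 96

Answer: 96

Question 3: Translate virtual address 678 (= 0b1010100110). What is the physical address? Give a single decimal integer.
vaddr = 678 = 0b1010100110
Split: l1_idx=2, l2_idx=5, offset=6
L1[2] = 0
L2[0][5] = 96
paddr = 96 * 32 + 6 = 3078

Answer: 3078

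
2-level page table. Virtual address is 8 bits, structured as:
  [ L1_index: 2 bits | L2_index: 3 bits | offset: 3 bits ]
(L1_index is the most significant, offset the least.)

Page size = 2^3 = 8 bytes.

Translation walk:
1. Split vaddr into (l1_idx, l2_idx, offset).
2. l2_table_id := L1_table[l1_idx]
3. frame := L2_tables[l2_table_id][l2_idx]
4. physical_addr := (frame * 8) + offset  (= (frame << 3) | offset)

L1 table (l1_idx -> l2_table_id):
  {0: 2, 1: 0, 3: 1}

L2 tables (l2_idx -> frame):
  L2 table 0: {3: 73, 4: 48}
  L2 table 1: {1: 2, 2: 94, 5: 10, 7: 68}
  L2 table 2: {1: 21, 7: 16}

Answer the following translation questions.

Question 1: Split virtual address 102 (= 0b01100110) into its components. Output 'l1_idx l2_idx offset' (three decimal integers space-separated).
Answer: 1 4 6

Derivation:
vaddr = 102 = 0b01100110
  top 2 bits -> l1_idx = 1
  next 3 bits -> l2_idx = 4
  bottom 3 bits -> offset = 6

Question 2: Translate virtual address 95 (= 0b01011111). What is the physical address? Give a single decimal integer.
Answer: 591

Derivation:
vaddr = 95 = 0b01011111
Split: l1_idx=1, l2_idx=3, offset=7
L1[1] = 0
L2[0][3] = 73
paddr = 73 * 8 + 7 = 591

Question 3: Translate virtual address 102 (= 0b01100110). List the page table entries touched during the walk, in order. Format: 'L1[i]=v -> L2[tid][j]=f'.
Answer: L1[1]=0 -> L2[0][4]=48

Derivation:
vaddr = 102 = 0b01100110
Split: l1_idx=1, l2_idx=4, offset=6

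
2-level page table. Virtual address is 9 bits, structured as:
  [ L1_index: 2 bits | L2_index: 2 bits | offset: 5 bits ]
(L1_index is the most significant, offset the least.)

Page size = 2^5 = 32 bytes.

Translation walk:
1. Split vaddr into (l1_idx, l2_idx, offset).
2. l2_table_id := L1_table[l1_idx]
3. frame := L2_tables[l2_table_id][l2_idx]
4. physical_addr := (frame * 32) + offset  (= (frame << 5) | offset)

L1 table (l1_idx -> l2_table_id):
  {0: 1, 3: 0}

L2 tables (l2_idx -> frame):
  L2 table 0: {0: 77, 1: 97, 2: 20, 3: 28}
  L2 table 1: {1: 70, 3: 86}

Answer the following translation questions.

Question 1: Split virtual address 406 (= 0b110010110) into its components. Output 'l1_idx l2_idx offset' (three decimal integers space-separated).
vaddr = 406 = 0b110010110
  top 2 bits -> l1_idx = 3
  next 2 bits -> l2_idx = 0
  bottom 5 bits -> offset = 22

Answer: 3 0 22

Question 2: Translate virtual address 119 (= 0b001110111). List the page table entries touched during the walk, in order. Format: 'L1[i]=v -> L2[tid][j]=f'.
vaddr = 119 = 0b001110111
Split: l1_idx=0, l2_idx=3, offset=23

Answer: L1[0]=1 -> L2[1][3]=86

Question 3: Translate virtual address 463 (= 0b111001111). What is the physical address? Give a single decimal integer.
Answer: 655

Derivation:
vaddr = 463 = 0b111001111
Split: l1_idx=3, l2_idx=2, offset=15
L1[3] = 0
L2[0][2] = 20
paddr = 20 * 32 + 15 = 655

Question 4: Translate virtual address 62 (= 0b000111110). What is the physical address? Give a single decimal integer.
vaddr = 62 = 0b000111110
Split: l1_idx=0, l2_idx=1, offset=30
L1[0] = 1
L2[1][1] = 70
paddr = 70 * 32 + 30 = 2270

Answer: 2270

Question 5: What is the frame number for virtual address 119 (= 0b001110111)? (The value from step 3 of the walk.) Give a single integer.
Answer: 86

Derivation:
vaddr = 119: l1_idx=0, l2_idx=3
L1[0] = 1; L2[1][3] = 86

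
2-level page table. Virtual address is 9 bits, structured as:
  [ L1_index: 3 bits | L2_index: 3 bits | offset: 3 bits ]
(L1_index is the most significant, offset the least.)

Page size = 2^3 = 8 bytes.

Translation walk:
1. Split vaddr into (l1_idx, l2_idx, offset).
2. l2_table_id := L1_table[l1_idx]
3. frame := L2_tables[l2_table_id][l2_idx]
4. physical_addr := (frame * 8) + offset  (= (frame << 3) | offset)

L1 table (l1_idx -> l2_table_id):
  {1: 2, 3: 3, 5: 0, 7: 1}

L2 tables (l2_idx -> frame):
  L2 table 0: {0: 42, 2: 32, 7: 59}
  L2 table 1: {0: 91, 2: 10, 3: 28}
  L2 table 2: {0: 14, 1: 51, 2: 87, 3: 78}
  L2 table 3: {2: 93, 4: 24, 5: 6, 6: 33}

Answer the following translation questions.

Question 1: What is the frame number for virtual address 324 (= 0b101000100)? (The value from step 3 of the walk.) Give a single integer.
Answer: 42

Derivation:
vaddr = 324: l1_idx=5, l2_idx=0
L1[5] = 0; L2[0][0] = 42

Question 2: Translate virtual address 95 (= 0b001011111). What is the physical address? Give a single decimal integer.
vaddr = 95 = 0b001011111
Split: l1_idx=1, l2_idx=3, offset=7
L1[1] = 2
L2[2][3] = 78
paddr = 78 * 8 + 7 = 631

Answer: 631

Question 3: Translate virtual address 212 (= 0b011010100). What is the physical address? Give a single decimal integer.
Answer: 748

Derivation:
vaddr = 212 = 0b011010100
Split: l1_idx=3, l2_idx=2, offset=4
L1[3] = 3
L2[3][2] = 93
paddr = 93 * 8 + 4 = 748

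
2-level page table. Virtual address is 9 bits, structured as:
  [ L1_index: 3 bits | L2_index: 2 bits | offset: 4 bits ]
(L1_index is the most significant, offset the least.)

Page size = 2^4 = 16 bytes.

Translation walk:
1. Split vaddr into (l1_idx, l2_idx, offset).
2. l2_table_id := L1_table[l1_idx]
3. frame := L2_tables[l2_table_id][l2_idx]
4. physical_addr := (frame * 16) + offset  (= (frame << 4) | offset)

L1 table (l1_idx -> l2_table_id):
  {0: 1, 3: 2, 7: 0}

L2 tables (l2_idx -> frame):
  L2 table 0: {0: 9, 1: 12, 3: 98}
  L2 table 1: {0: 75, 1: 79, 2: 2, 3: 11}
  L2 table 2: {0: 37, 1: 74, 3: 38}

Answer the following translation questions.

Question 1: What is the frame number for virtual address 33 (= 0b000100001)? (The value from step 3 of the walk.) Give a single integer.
Answer: 2

Derivation:
vaddr = 33: l1_idx=0, l2_idx=2
L1[0] = 1; L2[1][2] = 2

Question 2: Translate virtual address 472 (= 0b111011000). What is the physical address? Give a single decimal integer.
Answer: 200

Derivation:
vaddr = 472 = 0b111011000
Split: l1_idx=7, l2_idx=1, offset=8
L1[7] = 0
L2[0][1] = 12
paddr = 12 * 16 + 8 = 200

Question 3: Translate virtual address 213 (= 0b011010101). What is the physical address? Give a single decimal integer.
vaddr = 213 = 0b011010101
Split: l1_idx=3, l2_idx=1, offset=5
L1[3] = 2
L2[2][1] = 74
paddr = 74 * 16 + 5 = 1189

Answer: 1189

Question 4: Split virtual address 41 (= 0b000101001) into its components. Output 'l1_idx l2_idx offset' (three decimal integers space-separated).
vaddr = 41 = 0b000101001
  top 3 bits -> l1_idx = 0
  next 2 bits -> l2_idx = 2
  bottom 4 bits -> offset = 9

Answer: 0 2 9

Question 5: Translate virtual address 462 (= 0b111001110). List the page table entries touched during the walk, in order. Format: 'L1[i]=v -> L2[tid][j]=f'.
vaddr = 462 = 0b111001110
Split: l1_idx=7, l2_idx=0, offset=14

Answer: L1[7]=0 -> L2[0][0]=9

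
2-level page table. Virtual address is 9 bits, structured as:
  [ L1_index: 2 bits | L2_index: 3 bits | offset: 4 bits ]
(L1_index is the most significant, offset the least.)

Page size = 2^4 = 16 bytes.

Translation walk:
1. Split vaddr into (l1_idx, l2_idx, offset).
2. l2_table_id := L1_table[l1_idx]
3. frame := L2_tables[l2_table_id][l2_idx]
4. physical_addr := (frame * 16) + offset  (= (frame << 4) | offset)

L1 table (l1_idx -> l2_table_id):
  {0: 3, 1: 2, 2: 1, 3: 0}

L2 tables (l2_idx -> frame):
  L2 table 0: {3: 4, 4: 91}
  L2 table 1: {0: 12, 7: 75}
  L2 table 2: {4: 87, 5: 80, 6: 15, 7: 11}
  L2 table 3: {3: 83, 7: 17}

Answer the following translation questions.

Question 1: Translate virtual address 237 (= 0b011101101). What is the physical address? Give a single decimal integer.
vaddr = 237 = 0b011101101
Split: l1_idx=1, l2_idx=6, offset=13
L1[1] = 2
L2[2][6] = 15
paddr = 15 * 16 + 13 = 253

Answer: 253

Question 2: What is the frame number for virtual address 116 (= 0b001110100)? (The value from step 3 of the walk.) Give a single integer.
Answer: 17

Derivation:
vaddr = 116: l1_idx=0, l2_idx=7
L1[0] = 3; L2[3][7] = 17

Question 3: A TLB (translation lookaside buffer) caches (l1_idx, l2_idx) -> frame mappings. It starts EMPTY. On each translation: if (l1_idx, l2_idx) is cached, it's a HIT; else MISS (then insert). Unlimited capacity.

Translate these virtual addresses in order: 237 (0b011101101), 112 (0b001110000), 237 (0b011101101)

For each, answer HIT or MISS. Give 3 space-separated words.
vaddr=237: (1,6) not in TLB -> MISS, insert
vaddr=112: (0,7) not in TLB -> MISS, insert
vaddr=237: (1,6) in TLB -> HIT

Answer: MISS MISS HIT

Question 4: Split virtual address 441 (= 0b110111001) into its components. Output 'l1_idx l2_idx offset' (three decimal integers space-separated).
Answer: 3 3 9

Derivation:
vaddr = 441 = 0b110111001
  top 2 bits -> l1_idx = 3
  next 3 bits -> l2_idx = 3
  bottom 4 bits -> offset = 9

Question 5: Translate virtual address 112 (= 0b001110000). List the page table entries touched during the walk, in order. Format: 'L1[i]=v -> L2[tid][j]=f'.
Answer: L1[0]=3 -> L2[3][7]=17

Derivation:
vaddr = 112 = 0b001110000
Split: l1_idx=0, l2_idx=7, offset=0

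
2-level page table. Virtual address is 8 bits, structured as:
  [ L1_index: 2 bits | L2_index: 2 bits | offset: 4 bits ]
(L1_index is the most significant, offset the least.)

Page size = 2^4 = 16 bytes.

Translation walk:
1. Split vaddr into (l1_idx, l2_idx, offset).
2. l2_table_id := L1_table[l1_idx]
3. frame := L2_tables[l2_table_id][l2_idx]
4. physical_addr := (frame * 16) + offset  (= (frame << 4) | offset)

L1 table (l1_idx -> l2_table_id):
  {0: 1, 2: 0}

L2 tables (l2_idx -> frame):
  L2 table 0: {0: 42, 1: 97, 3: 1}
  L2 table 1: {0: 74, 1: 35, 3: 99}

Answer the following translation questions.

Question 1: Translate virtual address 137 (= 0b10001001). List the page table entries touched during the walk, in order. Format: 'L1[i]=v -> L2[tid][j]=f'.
Answer: L1[2]=0 -> L2[0][0]=42

Derivation:
vaddr = 137 = 0b10001001
Split: l1_idx=2, l2_idx=0, offset=9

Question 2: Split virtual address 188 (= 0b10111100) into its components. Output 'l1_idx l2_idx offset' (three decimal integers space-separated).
Answer: 2 3 12

Derivation:
vaddr = 188 = 0b10111100
  top 2 bits -> l1_idx = 2
  next 2 bits -> l2_idx = 3
  bottom 4 bits -> offset = 12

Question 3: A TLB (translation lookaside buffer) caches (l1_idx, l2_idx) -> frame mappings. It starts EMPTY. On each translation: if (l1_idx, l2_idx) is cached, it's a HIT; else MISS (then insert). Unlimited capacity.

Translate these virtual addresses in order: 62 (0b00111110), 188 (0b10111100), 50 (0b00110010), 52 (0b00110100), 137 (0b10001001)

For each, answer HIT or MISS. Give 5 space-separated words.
vaddr=62: (0,3) not in TLB -> MISS, insert
vaddr=188: (2,3) not in TLB -> MISS, insert
vaddr=50: (0,3) in TLB -> HIT
vaddr=52: (0,3) in TLB -> HIT
vaddr=137: (2,0) not in TLB -> MISS, insert

Answer: MISS MISS HIT HIT MISS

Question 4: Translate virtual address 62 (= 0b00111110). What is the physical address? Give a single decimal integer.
vaddr = 62 = 0b00111110
Split: l1_idx=0, l2_idx=3, offset=14
L1[0] = 1
L2[1][3] = 99
paddr = 99 * 16 + 14 = 1598

Answer: 1598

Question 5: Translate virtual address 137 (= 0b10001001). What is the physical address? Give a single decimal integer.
Answer: 681

Derivation:
vaddr = 137 = 0b10001001
Split: l1_idx=2, l2_idx=0, offset=9
L1[2] = 0
L2[0][0] = 42
paddr = 42 * 16 + 9 = 681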